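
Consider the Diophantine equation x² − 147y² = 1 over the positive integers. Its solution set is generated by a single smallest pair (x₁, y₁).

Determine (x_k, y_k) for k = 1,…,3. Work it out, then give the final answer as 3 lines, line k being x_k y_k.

d=147: √d = [12; 8,24] (ℓ=2, even), read p_1/q_1
i=0: a=12 ⇒ p=12, q=1
i=1: a=8 ⇒ p=97, q=8
(x₁, y₁) = (97, 8);  97² − 147·8² = 1 ✓
n=2: (97,8)∘(97,8) = (97·97+147·8·8, 97·8+8·97) = (18817,1552)
n=3: (18817,1552)∘(97,8) = (97·18817+147·8·1552, 97·1552+8·18817) = (3650401,301080)

97 8
18817 1552
3650401 301080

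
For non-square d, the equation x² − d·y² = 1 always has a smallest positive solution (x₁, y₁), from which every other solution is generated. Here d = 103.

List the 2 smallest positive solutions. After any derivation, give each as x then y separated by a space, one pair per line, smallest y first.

227528 22419
103537981567 10201900464

d=103: √d = [10; 6,1,2,1,1,9,1,1,2,1,6,20] (ℓ=12, even), read p_11/q_11
k=0  a_k=10  p_k/q_k = 10/1
k=1  a_k=6  p_k/q_k = 61/6
k=2  a_k=1  p_k/q_k = 71/7
k=3  a_k=2  p_k/q_k = 203/20
k=4  a_k=1  p_k/q_k = 274/27
k=5  a_k=1  p_k/q_k = 477/47
k=6  a_k=9  p_k/q_k = 4567/450
k=7  a_k=1  p_k/q_k = 5044/497
k=8  a_k=1  p_k/q_k = 9611/947
k=9  a_k=2  p_k/q_k = 24266/2391
k=10  a_k=1  p_k/q_k = 33877/3338
k=11  a_k=6  p_k/q_k = 227528/22419
(x₁, y₁) = (227528, 22419);  227528² − 103·22419² = 1 ✓
k=2:  x_2 = 227528·227528+103·22419·22419 = 103537981567,  y_2 = 227528·22419+22419·227528 = 10201900464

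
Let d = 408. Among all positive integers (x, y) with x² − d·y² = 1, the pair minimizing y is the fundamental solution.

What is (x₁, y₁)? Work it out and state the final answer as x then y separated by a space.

101 5

d=408: √d = [20; 5,40] (ℓ=2, even), read p_1/q_1
i=0: a=20 ⇒ p=20, q=1
i=1: a=5 ⇒ p=101, q=5
fundamental: x₁=101, y₁=5  (since 10201 − 408·25 = 1)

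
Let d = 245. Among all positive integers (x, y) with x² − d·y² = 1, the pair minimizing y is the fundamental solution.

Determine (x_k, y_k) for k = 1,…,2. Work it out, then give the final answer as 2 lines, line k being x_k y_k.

51841 3312
5374978561 343394784

√245 = [15; 1,1,1,7,6,7,1,1,1,30, …], period ℓ=10 (even) → k=9
a_0=15:  p_0=15·1+0=15,  q_0=15·0+1=1
a_1=1:  p_1=1·15+1=16,  q_1=1·1+0=1
a_2=1:  p_2=1·16+15=31,  q_2=1·1+1=2
a_3=1:  p_3=1·31+16=47,  q_3=1·2+1=3
a_4=7:  p_4=7·47+31=360,  q_4=7·3+2=23
a_5=6:  p_5=6·360+47=2207,  q_5=6·23+3=141
a_6=7:  p_6=7·2207+360=15809,  q_6=7·141+23=1010
…
a_8=1:  p_8=1·18016+15809=33825,  q_8=1·1151+1010=2161
a_9=1:  p_9=1·33825+18016=51841,  q_9=1·2161+1151=3312
(x₁, y₁) = (51841, 3312);  51841² − 245·3312² = 1 ✓
(x_2, y_2) = (51841·51841 + 245·3312·3312, 51841·3312 + 3312·51841) = (5374978561, 343394784)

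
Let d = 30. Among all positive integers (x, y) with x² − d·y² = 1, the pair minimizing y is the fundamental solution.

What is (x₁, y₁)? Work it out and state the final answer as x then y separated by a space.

d=30: √d = [5; 2,10] (ℓ=2, even), read p_1/q_1
i=0: a=5 ⇒ p=5, q=1
i=1: a=2 ⇒ p=11, q=2
(x₁, y₁) = (11, 2);  11² − 30·2² = 1 ✓

11 2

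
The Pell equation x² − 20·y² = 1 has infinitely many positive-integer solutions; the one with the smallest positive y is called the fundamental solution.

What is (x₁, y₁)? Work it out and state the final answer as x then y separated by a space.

9 2

√20 → a₀=4, period (2,8); ℓ=2 even so k=1
k=0  a_k=4  p_k/q_k = 4/1
k=1  a_k=2  p_k/q_k = 9/2
fundamental: x₁=9, y₁=2  (since 81 − 20·4 = 1)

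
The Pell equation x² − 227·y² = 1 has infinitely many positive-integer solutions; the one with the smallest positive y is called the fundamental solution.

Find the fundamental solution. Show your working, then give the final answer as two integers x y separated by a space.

226 15

d=227: √d = [15; 15,30] (ℓ=2, even), read p_1/q_1
a_0=15:  p_0=15·1+0=15,  q_0=15·0+1=1
a_1=15:  p_1=15·15+1=226,  q_1=15·1+0=15
(x₁, y₁) = (226, 15);  226² − 227·15² = 1 ✓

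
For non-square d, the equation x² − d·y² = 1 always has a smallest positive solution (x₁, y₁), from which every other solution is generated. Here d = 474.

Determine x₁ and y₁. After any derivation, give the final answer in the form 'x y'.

193549 8890

[21; 1,3,2,1,1,…,3,1,42] for √474; ℓ=14 ⇒ convergent index 13
step 0: (21, 1)  from 21·(1,0) + (0,1)
…
step 3: (196, 9)  from 2·(87,4) + (22,1)
…
step 11: (44218, 2031)  from 2·(16677,766) + (10864,499)
step 12: (149331, 6859)  from 3·(44218,2031) + (16677,766)
step 13: (193549, 8890)  from 1·(149331,6859) + (44218,2031)
→ (193549, 8890).  Check: 193549²=37461215401, 474·8890²=37461215400, difference 1.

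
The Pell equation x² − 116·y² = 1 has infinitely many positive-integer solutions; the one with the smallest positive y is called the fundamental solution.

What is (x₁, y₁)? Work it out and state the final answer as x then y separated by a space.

d=116: √d = [10; 1,3,2,1,4,1,2,3,1,20] (ℓ=10, even), read p_9/q_9
step 0: (10, 1)  from 10·(1,0) + (0,1)
step 1: (11, 1)  from 1·(10,1) + (1,0)
step 2: (43, 4)  from 3·(11,1) + (10,1)
step 3: (97, 9)  from 2·(43,4) + (11,1)
step 4: (140, 13)  from 1·(97,9) + (43,4)
…
step 6: (797, 74)  from 1·(657,61) + (140,13)
step 7: (2251, 209)  from 2·(797,74) + (657,61)
step 8: (7550, 701)  from 3·(2251,209) + (797,74)
step 9: (9801, 910)  from 1·(7550,701) + (2251,209)
→ (9801, 910).  Check: 9801²=96059601, 116·910²=96059600, difference 1.

9801 910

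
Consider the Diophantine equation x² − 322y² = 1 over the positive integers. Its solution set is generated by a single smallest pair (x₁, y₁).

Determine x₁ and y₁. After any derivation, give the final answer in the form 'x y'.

√322 = [17; 1,16,1,34, …], period ℓ=4 (even) → k=3
k=0  a_k=17  p_k/q_k = 17/1
k=1  a_k=1  p_k/q_k = 18/1
k=2  a_k=16  p_k/q_k = 305/17
k=3  a_k=1  p_k/q_k = 323/18
→ (323, 18).  Check: 323²=104329, 322·18²=104328, difference 1.

323 18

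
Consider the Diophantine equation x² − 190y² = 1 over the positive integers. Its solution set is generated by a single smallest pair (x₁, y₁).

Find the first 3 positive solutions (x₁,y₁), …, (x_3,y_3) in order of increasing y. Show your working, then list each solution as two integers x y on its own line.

[13; 1,3,1,1,1,…,3,1,26] for √190; ℓ=14 ⇒ convergent index 13
a_0=13:  p_0=13·1+0=13,  q_0=13·0+1=1
…
a_4=1:  p_4=1·69+55=124,  q_4=1·5+4=9
…
a_6=2:  p_6=2·193+124=510,  q_6=2·14+9=37
…
a_8=2:  p_8=2·1213+510=2936,  q_8=2·88+37=213
a_9=1:  p_9=1·2936+1213=4149,  q_9=1·213+88=301
a_10=1:  p_10=1·4149+2936=7085,  q_10=1·301+213=514
a_11=1:  p_11=1·7085+4149=11234,  q_11=1·514+301=815
a_12=3:  p_12=3·11234+7085=40787,  q_12=3·815+514=2959
a_13=1:  p_13=1·40787+11234=52021,  q_13=1·2959+815=3774
→ (52021, 3774).  Check: 52021²=2706184441, 190·3774²=2706184440, difference 1.
n=2: (52021,3774)∘(52021,3774) = (52021·52021+190·3774·3774, 52021·3774+3774·52021) = (5412368881,392654508)
n=3: (5412368881,392654508)∘(52021,3774) = (52021·5412368881+190·3774·392654508, 52021·392654508+3774·5412368881) = (563113683064981,40852560317562)

52021 3774
5412368881 392654508
563113683064981 40852560317562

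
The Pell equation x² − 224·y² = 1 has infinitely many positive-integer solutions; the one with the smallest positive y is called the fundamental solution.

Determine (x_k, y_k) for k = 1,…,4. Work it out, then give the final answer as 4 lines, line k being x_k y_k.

15 1
449 30
13455 899
403201 26940

[14; 1,28] for √224; ℓ=2 ⇒ convergent index 1
i=0: a=14 ⇒ p=14, q=1
i=1: a=1 ⇒ p=15, q=1
fundamental: x₁=15, y₁=1  (since 225 − 224·1 = 1)
(15+1√224)^2 = 449 + 30√224
(15+1√224)^3 = 13455 + 899√224
(15+1√224)^4 = 403201 + 26940√224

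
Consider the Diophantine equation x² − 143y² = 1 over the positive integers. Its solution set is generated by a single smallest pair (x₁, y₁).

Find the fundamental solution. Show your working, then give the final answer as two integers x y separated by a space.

12 1

[11; 1,22] for √143; ℓ=2 ⇒ convergent index 1
a_0=11:  p_0=11·1+0=11,  q_0=11·0+1=1
a_1=1:  p_1=1·11+1=12,  q_1=1·1+0=1
(x₁, y₁) = (12, 1);  12² − 143·1² = 1 ✓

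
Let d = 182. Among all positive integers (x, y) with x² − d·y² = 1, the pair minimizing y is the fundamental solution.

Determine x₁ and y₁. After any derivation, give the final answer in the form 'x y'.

√182 = [13; 2,26, …], period ℓ=2 (even) → k=1
a_0=13:  p_0=13·1+0=13,  q_0=13·0+1=1
a_1=2:  p_1=2·13+1=27,  q_1=2·1+0=2
→ (27, 2).  Check: 27²=729, 182·2²=728, difference 1.

27 2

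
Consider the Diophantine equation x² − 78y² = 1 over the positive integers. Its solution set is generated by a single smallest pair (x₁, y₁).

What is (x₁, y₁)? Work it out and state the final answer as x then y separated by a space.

53 6

√78 → a₀=8, period (1,4,1,16); ℓ=4 even so k=3
k=0  a_k=8  p_k/q_k = 8/1
…
k=2  a_k=4  p_k/q_k = 44/5
k=3  a_k=1  p_k/q_k = 53/6
→ (53, 6).  Check: 53²=2809, 78·6²=2808, difference 1.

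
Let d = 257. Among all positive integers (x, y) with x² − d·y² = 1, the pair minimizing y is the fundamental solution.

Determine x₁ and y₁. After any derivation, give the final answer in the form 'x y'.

513 32

√257 → a₀=16, period (32); ℓ=1 odd so k=1
i=0: a=16 ⇒ p=16, q=1
i=1: a=32 ⇒ p=513, q=32
→ (513, 32).  Check: 513²=263169, 257·32²=263168, difference 1.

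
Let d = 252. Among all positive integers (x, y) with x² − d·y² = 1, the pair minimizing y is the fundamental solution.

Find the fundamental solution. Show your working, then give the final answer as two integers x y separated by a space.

127 8

√252 → a₀=15, period (1,6,1,30); ℓ=4 even so k=3
k=0  a_k=15  p_k/q_k = 15/1
k=1  a_k=1  p_k/q_k = 16/1
k=2  a_k=6  p_k/q_k = 111/7
k=3  a_k=1  p_k/q_k = 127/8
→ (127, 8).  Check: 127²=16129, 252·8²=16128, difference 1.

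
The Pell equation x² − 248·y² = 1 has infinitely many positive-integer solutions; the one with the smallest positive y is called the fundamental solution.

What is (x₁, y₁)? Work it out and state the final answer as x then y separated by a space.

[15; 1,2,1,30] for √248; ℓ=4 ⇒ convergent index 3
k=0  a_k=15  p_k/q_k = 15/1
k=1  a_k=1  p_k/q_k = 16/1
k=2  a_k=2  p_k/q_k = 47/3
k=3  a_k=1  p_k/q_k = 63/4
→ (63, 4).  Check: 63²=3969, 248·4²=3968, difference 1.

63 4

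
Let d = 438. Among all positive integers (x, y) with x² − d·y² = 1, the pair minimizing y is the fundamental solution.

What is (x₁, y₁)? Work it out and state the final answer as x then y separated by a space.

[20; 1,12,1,40] for √438; ℓ=4 ⇒ convergent index 3
a_0=20:  p_0=20·1+0=20,  q_0=20·0+1=1
…
a_2=12:  p_2=12·21+20=272,  q_2=12·1+1=13
a_3=1:  p_3=1·272+21=293,  q_3=1·13+1=14
(x₁, y₁) = (293, 14);  293² − 438·14² = 1 ✓

293 14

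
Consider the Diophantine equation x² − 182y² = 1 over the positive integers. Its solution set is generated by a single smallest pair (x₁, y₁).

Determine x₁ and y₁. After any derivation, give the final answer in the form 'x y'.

27 2

d=182: √d = [13; 2,26] (ℓ=2, even), read p_1/q_1
a_0=13:  p_0=13·1+0=13,  q_0=13·0+1=1
a_1=2:  p_1=2·13+1=27,  q_1=2·1+0=2
→ (27, 2).  Check: 27²=729, 182·2²=728, difference 1.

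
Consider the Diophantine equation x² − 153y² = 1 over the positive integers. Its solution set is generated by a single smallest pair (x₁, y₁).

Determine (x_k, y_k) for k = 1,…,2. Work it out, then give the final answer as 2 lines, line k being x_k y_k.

2177 176
9478657 766304

√153 → a₀=12, period (2,1,2,2,2,1,2,24); ℓ=8 even so k=7
a_0=12:  p_0=12·1+0=12,  q_0=12·0+1=1
…
a_2=1:  p_2=1·25+12=37,  q_2=1·2+1=3
a_3=2:  p_3=2·37+25=99,  q_3=2·3+2=8
a_4=2:  p_4=2·99+37=235,  q_4=2·8+3=19
a_5=2:  p_5=2·235+99=569,  q_5=2·19+8=46
a_6=1:  p_6=1·569+235=804,  q_6=1·46+19=65
a_7=2:  p_7=2·804+569=2177,  q_7=2·65+46=176
(x₁, y₁) = (2177, 176);  2177² − 153·176² = 1 ✓
n=2: (2177,176)∘(2177,176) = (2177·2177+153·176·176, 2177·176+176·2177) = (9478657,766304)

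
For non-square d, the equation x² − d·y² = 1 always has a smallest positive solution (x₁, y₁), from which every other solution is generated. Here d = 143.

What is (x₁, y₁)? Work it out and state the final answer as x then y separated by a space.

12 1

√143 = [11; 1,22, …], period ℓ=2 (even) → k=1
step 0: (11, 1)  from 11·(1,0) + (0,1)
step 1: (12, 1)  from 1·(11,1) + (1,0)
fundamental: x₁=12, y₁=1  (since 144 − 143·1 = 1)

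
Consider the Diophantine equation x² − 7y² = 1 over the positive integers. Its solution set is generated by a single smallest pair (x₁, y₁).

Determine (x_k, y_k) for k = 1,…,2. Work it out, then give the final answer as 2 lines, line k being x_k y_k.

[2; 1,1,1,4] for √7; ℓ=4 ⇒ convergent index 3
a_0=2:  p_0=2·1+0=2,  q_0=2·0+1=1
…
a_2=1:  p_2=1·3+2=5,  q_2=1·1+1=2
a_3=1:  p_3=1·5+3=8,  q_3=1·2+1=3
(x₁, y₁) = (8, 3);  8² − 7·3² = 1 ✓
k=2:  x_2 = 8·8+7·3·3 = 127,  y_2 = 8·3+3·8 = 48

8 3
127 48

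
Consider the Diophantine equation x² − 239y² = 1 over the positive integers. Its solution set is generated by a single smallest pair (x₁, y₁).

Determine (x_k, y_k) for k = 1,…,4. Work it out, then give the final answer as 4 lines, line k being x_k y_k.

6195120 400729
76759023628799 4965128484960
951062724926484326640 61519133559490389671
11783895416893046404284364801 762236829394135240588726080

√239 = [15; 2,5,1,2,4,15,4,2,1,5,2,30, …], period ℓ=12 (even) → k=11
a_0=15:  p_0=15·1+0=15,  q_0=15·0+1=1
…
a_3=1:  p_3=1·170+31=201,  q_3=1·11+2=13
a_4=2:  p_4=2·201+170=572,  q_4=2·13+11=37
…
a_8=2:  p_8=2·154117+37907=346141,  q_8=2·9969+2452=22390
…
a_10=5:  p_10=5·500258+346141=2847431,  q_10=5·32359+22390=184185
a_11=2:  p_11=2·2847431+500258=6195120,  q_11=2·184185+32359=400729
fundamental: x₁=6195120, y₁=400729  (since 38379511814400 − 239·160583731441 = 1)
(x_2, y_2) = (6195120·6195120 + 239·400729·400729, 6195120·400729 + 400729·6195120) = (76759023628799, 4965128484960)
(x_3, y_3) = (6195120·76759023628799 + 239·400729·4965128484960, 6195120·4965128484960 + 400729·76759023628799) = (951062724926484326640, 61519133559490389671)
(x_4, y_4) = (6195120·951062724926484326640 + 239·400729·61519133559490389671, 6195120·61519133559490389671 + 400729·951062724926484326640) = (11783895416893046404284364801, 762236829394135240588726080)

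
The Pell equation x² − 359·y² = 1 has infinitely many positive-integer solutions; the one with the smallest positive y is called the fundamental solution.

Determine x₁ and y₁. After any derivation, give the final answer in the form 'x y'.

360 19

√359 → a₀=18, period (1,17,1,36); ℓ=4 even so k=3
i=0: a=18 ⇒ p=18, q=1
i=1: a=1 ⇒ p=19, q=1
i=2: a=17 ⇒ p=341, q=18
i=3: a=1 ⇒ p=360, q=19
(x₁, y₁) = (360, 19);  360² − 359·19² = 1 ✓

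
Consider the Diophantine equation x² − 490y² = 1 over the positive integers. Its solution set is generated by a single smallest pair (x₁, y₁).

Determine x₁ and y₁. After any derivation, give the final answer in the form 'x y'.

1039681 46968

d=490: √d = [22; 7,2,1,4,4,4,1,2,7,44] (ℓ=10, even), read p_9/q_9
k=0  a_k=22  p_k/q_k = 22/1
k=1  a_k=7  p_k/q_k = 155/7
k=2  a_k=2  p_k/q_k = 332/15
k=3  a_k=1  p_k/q_k = 487/22
k=4  a_k=4  p_k/q_k = 2280/103
…
k=6  a_k=4  p_k/q_k = 40708/1839
…
k=8  a_k=2  p_k/q_k = 141338/6385
k=9  a_k=7  p_k/q_k = 1039681/46968
fundamental: x₁=1039681, y₁=46968  (since 1080936581761 − 490·2205993024 = 1)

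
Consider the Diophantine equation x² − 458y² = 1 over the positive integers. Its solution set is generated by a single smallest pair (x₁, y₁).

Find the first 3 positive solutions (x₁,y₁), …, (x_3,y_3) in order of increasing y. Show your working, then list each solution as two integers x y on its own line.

[21; 2,2,42] for √458; ℓ=3 ⇒ convergent index 5
i=0: a=21 ⇒ p=21, q=1
i=1: a=2 ⇒ p=43, q=2
i=2: a=2 ⇒ p=107, q=5
…
i=4: a=2 ⇒ p=9181, q=429
i=5: a=2 ⇒ p=22899, q=1070
(x₁, y₁) = (22899, 1070);  22899² − 458·1070² = 1 ✓
k=2:  x_2 = 22899·22899+458·1070·1070 = 1048728401,  y_2 = 22899·1070+1070·22899 = 49003860
k=3:  x_3 = 22899·1048728401+458·1070·49003860 = 48029663286099,  y_3 = 22899·49003860+1070·1048728401 = 2244278779210

22899 1070
1048728401 49003860
48029663286099 2244278779210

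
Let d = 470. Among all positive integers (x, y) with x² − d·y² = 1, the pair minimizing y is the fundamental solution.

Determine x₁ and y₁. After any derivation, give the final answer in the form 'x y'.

1691 78

d=470: √d = [21; 1,2,8,2,1,42] (ℓ=6, even), read p_5/q_5
a_0=21:  p_0=21·1+0=21,  q_0=21·0+1=1
a_1=1:  p_1=1·21+1=22,  q_1=1·1+0=1
a_2=2:  p_2=2·22+21=65,  q_2=2·1+1=3
a_3=8:  p_3=8·65+22=542,  q_3=8·3+1=25
a_4=2:  p_4=2·542+65=1149,  q_4=2·25+3=53
a_5=1:  p_5=1·1149+542=1691,  q_5=1·53+25=78
fundamental: x₁=1691, y₁=78  (since 2859481 − 470·6084 = 1)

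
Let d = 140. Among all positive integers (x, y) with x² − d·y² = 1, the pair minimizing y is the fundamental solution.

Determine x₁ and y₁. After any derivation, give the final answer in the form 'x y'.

d=140: √d = [11; 1,4,1,22] (ℓ=4, even), read p_3/q_3
i=0: a=11 ⇒ p=11, q=1
…
i=2: a=4 ⇒ p=59, q=5
i=3: a=1 ⇒ p=71, q=6
→ (71, 6).  Check: 71²=5041, 140·6²=5040, difference 1.

71 6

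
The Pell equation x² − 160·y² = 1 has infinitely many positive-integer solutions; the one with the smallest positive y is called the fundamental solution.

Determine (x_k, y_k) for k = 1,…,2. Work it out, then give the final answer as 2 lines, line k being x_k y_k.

721 57
1039681 82194

[12; 1,1,1,5,1,1,1,24] for √160; ℓ=8 ⇒ convergent index 7
a_0=12:  p_0=12·1+0=12,  q_0=12·0+1=1
a_1=1:  p_1=1·12+1=13,  q_1=1·1+0=1
…
a_3=1:  p_3=1·25+13=38,  q_3=1·2+1=3
a_4=5:  p_4=5·38+25=215,  q_4=5·3+2=17
…
a_6=1:  p_6=1·253+215=468,  q_6=1·20+17=37
a_7=1:  p_7=1·468+253=721,  q_7=1·37+20=57
(x₁, y₁) = (721, 57);  721² − 160·57² = 1 ✓
(x_2, y_2) = (721·721 + 160·57·57, 721·57 + 57·721) = (1039681, 82194)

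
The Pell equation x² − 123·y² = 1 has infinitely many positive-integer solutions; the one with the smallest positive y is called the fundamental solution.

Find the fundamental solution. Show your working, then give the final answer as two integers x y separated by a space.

122 11

[11; 11,22] for √123; ℓ=2 ⇒ convergent index 1
i=0: a=11 ⇒ p=11, q=1
i=1: a=11 ⇒ p=122, q=11
(x₁, y₁) = (122, 11);  122² − 123·11² = 1 ✓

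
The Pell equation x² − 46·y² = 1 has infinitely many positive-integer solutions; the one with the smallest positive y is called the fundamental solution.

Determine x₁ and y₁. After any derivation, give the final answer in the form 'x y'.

√46 → a₀=6, period (1,3,1,1,2,6,2,1,1,3,1,12); ℓ=12 even so k=11
a_0=6:  p_0=6·1+0=6,  q_0=6·0+1=1
…
a_3=1:  p_3=1·27+7=34,  q_3=1·4+1=5
a_4=1:  p_4=1·34+27=61,  q_4=1·5+4=9
a_5=2:  p_5=2·61+34=156,  q_5=2·9+5=23
a_6=6:  p_6=6·156+61=997,  q_6=6·23+9=147
a_7=2:  p_7=2·997+156=2150,  q_7=2·147+23=317
…
a_9=1:  p_9=1·3147+2150=5297,  q_9=1·464+317=781
a_10=3:  p_10=3·5297+3147=19038,  q_10=3·781+464=2807
a_11=1:  p_11=1·19038+5297=24335,  q_11=1·2807+781=3588
(x₁, y₁) = (24335, 3588);  24335² − 46·3588² = 1 ✓

24335 3588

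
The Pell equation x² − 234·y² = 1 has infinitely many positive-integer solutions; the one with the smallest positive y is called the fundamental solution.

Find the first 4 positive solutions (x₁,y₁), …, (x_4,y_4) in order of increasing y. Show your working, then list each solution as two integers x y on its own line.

[15; 3,2,1,2,1,2,3,30] for √234; ℓ=8 ⇒ convergent index 7
step 0: (15, 1)  from 15·(1,0) + (0,1)
…
step 6: (1545, 101)  from 2·(566,37) + (413,27)
step 7: (5201, 340)  from 3·(1545,101) + (566,37)
fundamental: x₁=5201, y₁=340  (since 27050401 − 234·115600 = 1)
(5201+340√234)^2 = 54100801 + 3536680√234
(5201+340√234)^3 = 562756526801 + 36788545020√234
(5201+340√234)^4 = 5853793337683201 + 382674441761360√234

5201 340
54100801 3536680
562756526801 36788545020
5853793337683201 382674441761360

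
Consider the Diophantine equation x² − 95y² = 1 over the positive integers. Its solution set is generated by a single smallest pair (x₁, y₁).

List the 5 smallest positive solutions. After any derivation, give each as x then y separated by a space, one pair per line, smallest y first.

39 4
3041 312
237159 24332
18495361 1897584
1442400999 147987220

√95 = [9; 1,2,1,18, …], period ℓ=4 (even) → k=3
k=0  a_k=9  p_k/q_k = 9/1
k=1  a_k=1  p_k/q_k = 10/1
k=2  a_k=2  p_k/q_k = 29/3
k=3  a_k=1  p_k/q_k = 39/4
fundamental: x₁=39, y₁=4  (since 1521 − 95·16 = 1)
k=2:  x_2 = 39·39+95·4·4 = 3041,  y_2 = 39·4+4·39 = 312
k=3:  x_3 = 39·3041+95·4·312 = 237159,  y_3 = 39·312+4·3041 = 24332
k=4:  x_4 = 39·237159+95·4·24332 = 18495361,  y_4 = 39·24332+4·237159 = 1897584
k=5:  x_5 = 39·18495361+95·4·1897584 = 1442400999,  y_5 = 39·1897584+4·18495361 = 147987220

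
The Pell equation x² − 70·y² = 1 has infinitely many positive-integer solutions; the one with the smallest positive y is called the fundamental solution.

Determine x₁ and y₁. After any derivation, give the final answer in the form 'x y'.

251 30

√70 → a₀=8, period (2,1,2,1,2,16); ℓ=6 even so k=5
k=0  a_k=8  p_k/q_k = 8/1
…
k=2  a_k=1  p_k/q_k = 25/3
…
k=4  a_k=1  p_k/q_k = 92/11
k=5  a_k=2  p_k/q_k = 251/30
→ (251, 30).  Check: 251²=63001, 70·30²=63000, difference 1.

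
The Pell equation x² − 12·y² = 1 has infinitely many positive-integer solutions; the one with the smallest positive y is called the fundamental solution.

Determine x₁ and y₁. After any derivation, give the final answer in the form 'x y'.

√12 → a₀=3, period (2,6); ℓ=2 even so k=1
k=0  a_k=3  p_k/q_k = 3/1
k=1  a_k=2  p_k/q_k = 7/2
(x₁, y₁) = (7, 2);  7² − 12·2² = 1 ✓

7 2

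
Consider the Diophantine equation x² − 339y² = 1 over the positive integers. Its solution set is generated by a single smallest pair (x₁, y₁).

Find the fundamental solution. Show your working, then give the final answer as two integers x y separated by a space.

97970 5321

√339 = [18; 2,2,2,1,17,1,2,2,2,36, …], period ℓ=10 (even) → k=9
k=0  a_k=18  p_k/q_k = 18/1
k=1  a_k=2  p_k/q_k = 37/2
…
k=3  a_k=2  p_k/q_k = 221/12
k=4  a_k=1  p_k/q_k = 313/17
k=5  a_k=17  p_k/q_k = 5542/301
…
k=8  a_k=2  p_k/q_k = 40359/2192
k=9  a_k=2  p_k/q_k = 97970/5321
→ (97970, 5321).  Check: 97970²=9598120900, 339·5321²=9598120899, difference 1.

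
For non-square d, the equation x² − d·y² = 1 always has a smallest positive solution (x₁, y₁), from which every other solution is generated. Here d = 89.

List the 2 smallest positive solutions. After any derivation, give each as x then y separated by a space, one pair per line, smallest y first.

500001 53000
500002000001 53000106000

[9; 2,3,3,2,18] for √89; ℓ=5 ⇒ convergent index 9
k=0  a_k=9  p_k/q_k = 9/1
k=1  a_k=2  p_k/q_k = 19/2
…
k=3  a_k=3  p_k/q_k = 217/23
k=4  a_k=2  p_k/q_k = 500/53
…
k=6  a_k=2  p_k/q_k = 18934/2007
k=7  a_k=3  p_k/q_k = 66019/6998
k=8  a_k=3  p_k/q_k = 216991/23001
k=9  a_k=2  p_k/q_k = 500001/53000
fundamental: x₁=500001, y₁=53000  (since 250001000001 − 89·2809000000 = 1)
k=2:  x_2 = 500001·500001+89·53000·53000 = 500002000001,  y_2 = 500001·53000+53000·500001 = 53000106000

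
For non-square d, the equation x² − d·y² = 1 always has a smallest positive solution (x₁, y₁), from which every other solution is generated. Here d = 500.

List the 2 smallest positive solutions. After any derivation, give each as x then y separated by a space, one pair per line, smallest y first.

930249 41602
1730726404001 77400437796

√500 → a₀=22, period (2,1,3,2,1,…,1,2,44); ℓ=14 even so k=13
k=0  a_k=22  p_k/q_k = 22/1
…
k=2  a_k=1  p_k/q_k = 67/3
…
k=9  a_k=1  p_k/q_k = 30254/1353
…
k=12  a_k=1  p_k/q_k = 335522/15005
k=13  a_k=2  p_k/q_k = 930249/41602
→ (930249, 41602).  Check: 930249²=865363202001, 500·41602²=865363202000, difference 1.
n=2: (930249,41602)∘(930249,41602) = (930249·930249+500·41602·41602, 930249·41602+41602·930249) = (1730726404001,77400437796)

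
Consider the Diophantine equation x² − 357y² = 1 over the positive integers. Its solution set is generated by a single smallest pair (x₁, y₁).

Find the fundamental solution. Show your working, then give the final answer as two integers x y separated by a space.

3401 180

√357 = [18; 1,8,2,8,1,36, …], period ℓ=6 (even) → k=5
i=0: a=18 ⇒ p=18, q=1
i=1: a=1 ⇒ p=19, q=1
i=2: a=8 ⇒ p=170, q=9
…
i=4: a=8 ⇒ p=3042, q=161
i=5: a=1 ⇒ p=3401, q=180
(x₁, y₁) = (3401, 180);  3401² − 357·180² = 1 ✓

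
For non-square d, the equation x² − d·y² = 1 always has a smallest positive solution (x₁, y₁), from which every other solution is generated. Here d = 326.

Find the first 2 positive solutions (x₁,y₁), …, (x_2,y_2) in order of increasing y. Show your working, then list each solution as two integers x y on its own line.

325 18
211249 11700

√326 → a₀=18, period (18,36); ℓ=2 even so k=1
i=0: a=18 ⇒ p=18, q=1
i=1: a=18 ⇒ p=325, q=18
fundamental: x₁=325, y₁=18  (since 105625 − 326·324 = 1)
n=2: (325,18)∘(325,18) = (325·325+326·18·18, 325·18+18·325) = (211249,11700)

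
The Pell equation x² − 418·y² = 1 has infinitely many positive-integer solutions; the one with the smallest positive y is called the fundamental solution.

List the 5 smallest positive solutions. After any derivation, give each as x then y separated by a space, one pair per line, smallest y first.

33857 1656
2292592897 112134384
155240635393601 7593067676520
10511964382749705217 514156984535740896
711807156058272903670337 34815626043260091355224

√418 → a₀=20, period (2,4,20,4,2,40); ℓ=6 even so k=5
i=0: a=20 ⇒ p=20, q=1
…
i=4: a=4 ⇒ p=15068, q=737
i=5: a=2 ⇒ p=33857, q=1656
→ (33857, 1656).  Check: 33857²=1146296449, 418·1656²=1146296448, difference 1.
k=2:  x_2 = 33857·33857+418·1656·1656 = 2292592897,  y_2 = 33857·1656+1656·33857 = 112134384
k=3:  x_3 = 33857·2292592897+418·1656·112134384 = 155240635393601,  y_3 = 33857·112134384+1656·2292592897 = 7593067676520
k=4:  x_4 = 33857·155240635393601+418·1656·7593067676520 = 10511964382749705217,  y_4 = 33857·7593067676520+1656·155240635393601 = 514156984535740896
k=5:  x_5 = 33857·10511964382749705217+418·1656·514156984535740896 = 711807156058272903670337,  y_5 = 33857·514156984535740896+1656·10511964382749705217 = 34815626043260091355224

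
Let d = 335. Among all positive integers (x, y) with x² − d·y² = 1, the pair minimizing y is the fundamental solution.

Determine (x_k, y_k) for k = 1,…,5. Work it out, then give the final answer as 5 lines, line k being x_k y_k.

[18; 3,3,3,36] for √335; ℓ=4 ⇒ convergent index 3
k=0  a_k=18  p_k/q_k = 18/1
…
k=2  a_k=3  p_k/q_k = 183/10
k=3  a_k=3  p_k/q_k = 604/33
fundamental: x₁=604, y₁=33  (since 364816 − 335·1089 = 1)
(604+33√335)^2 = 729631 + 39864√335
(604+33√335)^3 = 881393644 + 48155679√335
(604+33√335)^4 = 1064722792321 + 58172020368√335
(604+33√335)^5 = 1286184251730124 + 70271752448865√335

604 33
729631 39864
881393644 48155679
1064722792321 58172020368
1286184251730124 70271752448865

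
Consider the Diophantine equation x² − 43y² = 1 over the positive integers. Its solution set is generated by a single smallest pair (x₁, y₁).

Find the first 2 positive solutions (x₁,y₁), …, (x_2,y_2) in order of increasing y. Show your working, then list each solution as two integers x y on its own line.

√43 → a₀=6, period (1,1,3,1,5,1,3,1,1,12); ℓ=10 even so k=9
step 0: (6, 1)  from 6·(1,0) + (0,1)
step 1: (7, 1)  from 1·(6,1) + (1,0)
step 2: (13, 2)  from 1·(7,1) + (6,1)
…
step 4: (59, 9)  from 1·(46,7) + (13,2)
step 5: (341, 52)  from 5·(59,9) + (46,7)
step 6: (400, 61)  from 1·(341,52) + (59,9)
…
step 8: (1941, 296)  from 1·(1541,235) + (400,61)
step 9: (3482, 531)  from 1·(1941,296) + (1541,235)
fundamental: x₁=3482, y₁=531  (since 12124324 − 43·281961 = 1)
k=2:  x_2 = 3482·3482+43·531·531 = 24248647,  y_2 = 3482·531+531·3482 = 3697884

3482 531
24248647 3697884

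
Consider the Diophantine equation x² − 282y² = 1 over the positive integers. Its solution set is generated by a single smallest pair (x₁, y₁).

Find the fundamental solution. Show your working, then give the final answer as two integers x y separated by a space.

[16; 1,3,1,4,1,3,1,32] for √282; ℓ=8 ⇒ convergent index 7
k=0  a_k=16  p_k/q_k = 16/1
k=1  a_k=1  p_k/q_k = 17/1
…
k=3  a_k=1  p_k/q_k = 84/5
…
k=6  a_k=3  p_k/q_k = 1864/111
k=7  a_k=1  p_k/q_k = 2351/140
→ (2351, 140).  Check: 2351²=5527201, 282·140²=5527200, difference 1.

2351 140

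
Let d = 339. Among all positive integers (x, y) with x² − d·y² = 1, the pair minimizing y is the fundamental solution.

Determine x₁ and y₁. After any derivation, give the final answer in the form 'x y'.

97970 5321

[18; 2,2,2,1,17,1,2,2,2,36] for √339; ℓ=10 ⇒ convergent index 9
a_0=18:  p_0=18·1+0=18,  q_0=18·0+1=1
a_1=2:  p_1=2·18+1=37,  q_1=2·1+0=2
…
a_8=2:  p_8=2·17252+5855=40359,  q_8=2·937+318=2192
a_9=2:  p_9=2·40359+17252=97970,  q_9=2·2192+937=5321
fundamental: x₁=97970, y₁=5321  (since 9598120900 − 339·28313041 = 1)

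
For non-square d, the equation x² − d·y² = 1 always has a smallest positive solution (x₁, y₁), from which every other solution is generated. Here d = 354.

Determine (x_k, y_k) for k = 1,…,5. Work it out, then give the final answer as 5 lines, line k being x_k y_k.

258065 13716
133195088449 7079239080
68745981000924305 3653807666346684
35481863173873866451201 1885839750824434773840
18313254039862772710457447825 973338470589361712155692516

√354 = [18; 1,4,2,2,18,2,2,4,1,36, …], period ℓ=10 (even) → k=9
step 0: (18, 1)  from 18·(1,0) + (0,1)
step 1: (19, 1)  from 1·(18,1) + (1,0)
step 2: (94, 5)  from 4·(19,1) + (18,1)
step 3: (207, 11)  from 2·(94,5) + (19,1)
step 4: (508, 27)  from 2·(207,11) + (94,5)
step 5: (9351, 497)  from 18·(508,27) + (207,11)
step 6: (19210, 1021)  from 2·(9351,497) + (508,27)
step 7: (47771, 2539)  from 2·(19210,1021) + (9351,497)
step 8: (210294, 11177)  from 4·(47771,2539) + (19210,1021)
step 9: (258065, 13716)  from 1·(210294,11177) + (47771,2539)
(x₁, y₁) = (258065, 13716);  258065² − 354·13716² = 1 ✓
(258065+13716√354)^2 = 133195088449 + 7079239080√354
(258065+13716√354)^3 = 68745981000924305 + 3653807666346684√354
(258065+13716√354)^4 = 35481863173873866451201 + 1885839750824434773840√354
(258065+13716√354)^5 = 18313254039862772710457447825 + 973338470589361712155692516√354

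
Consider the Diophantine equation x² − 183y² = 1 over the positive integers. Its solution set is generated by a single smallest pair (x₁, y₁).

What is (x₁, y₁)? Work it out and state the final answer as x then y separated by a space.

√183 → a₀=13, period (1,1,8,1,1,26); ℓ=6 even so k=5
k=0  a_k=13  p_k/q_k = 13/1
…
k=4  a_k=1  p_k/q_k = 257/19
k=5  a_k=1  p_k/q_k = 487/36
(x₁, y₁) = (487, 36);  487² − 183·36² = 1 ✓

487 36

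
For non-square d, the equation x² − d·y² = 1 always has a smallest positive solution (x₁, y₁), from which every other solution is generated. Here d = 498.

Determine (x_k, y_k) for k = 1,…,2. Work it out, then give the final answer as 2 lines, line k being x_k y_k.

179777 8056
64639539457 2896567024

√498 → a₀=22, period (3,6,22,6,3,44); ℓ=6 even so k=5
k=0  a_k=22  p_k/q_k = 22/1
k=1  a_k=3  p_k/q_k = 67/3
k=2  a_k=6  p_k/q_k = 424/19
k=3  a_k=22  p_k/q_k = 9395/421
k=4  a_k=6  p_k/q_k = 56794/2545
k=5  a_k=3  p_k/q_k = 179777/8056
fundamental: x₁=179777, y₁=8056  (since 32319769729 − 498·64899136 = 1)
k=2:  x_2 = 179777·179777+498·8056·8056 = 64639539457,  y_2 = 179777·8056+8056·179777 = 2896567024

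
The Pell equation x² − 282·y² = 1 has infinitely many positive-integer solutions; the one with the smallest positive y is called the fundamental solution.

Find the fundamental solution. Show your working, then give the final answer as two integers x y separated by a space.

2351 140

√282 = [16; 1,3,1,4,1,3,1,32, …], period ℓ=8 (even) → k=7
step 0: (16, 1)  from 16·(1,0) + (0,1)
…
step 5: (487, 29)  from 1·(403,24) + (84,5)
step 6: (1864, 111)  from 3·(487,29) + (403,24)
step 7: (2351, 140)  from 1·(1864,111) + (487,29)
fundamental: x₁=2351, y₁=140  (since 5527201 − 282·19600 = 1)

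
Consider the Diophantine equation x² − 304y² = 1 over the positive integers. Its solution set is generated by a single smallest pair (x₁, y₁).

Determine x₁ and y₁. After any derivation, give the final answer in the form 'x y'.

[17; 2,3,2,1,1,1,1,1,2,3,2,34] for √304; ℓ=12 ⇒ convergent index 11
i=0: a=17 ⇒ p=17, q=1
i=1: a=2 ⇒ p=35, q=2
…
i=3: a=2 ⇒ p=279, q=16
…
i=10: a=3 ⇒ p=25177, q=1444
i=11: a=2 ⇒ p=57799, q=3315
(x₁, y₁) = (57799, 3315);  57799² − 304·3315² = 1 ✓

57799 3315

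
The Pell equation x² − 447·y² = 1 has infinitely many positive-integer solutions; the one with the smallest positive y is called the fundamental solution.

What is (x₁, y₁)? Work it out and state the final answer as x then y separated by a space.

√447 = [21; 7,42, …], period ℓ=2 (even) → k=1
i=0: a=21 ⇒ p=21, q=1
i=1: a=7 ⇒ p=148, q=7
→ (148, 7).  Check: 148²=21904, 447·7²=21903, difference 1.

148 7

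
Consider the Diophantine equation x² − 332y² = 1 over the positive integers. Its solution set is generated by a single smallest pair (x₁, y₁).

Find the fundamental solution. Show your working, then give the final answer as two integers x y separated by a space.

√332 → a₀=18, period (4,1,1,8,1,1,4,36); ℓ=8 even so k=7
step 0: (18, 1)  from 18·(1,0) + (0,1)
…
step 2: (91, 5)  from 1·(73,4) + (18,1)
step 3: (164, 9)  from 1·(91,5) + (73,4)
…
step 5: (1567, 86)  from 1·(1403,77) + (164,9)
step 6: (2970, 163)  from 1·(1567,86) + (1403,77)
step 7: (13447, 738)  from 4·(2970,163) + (1567,86)
fundamental: x₁=13447, y₁=738  (since 180821809 − 332·544644 = 1)

13447 738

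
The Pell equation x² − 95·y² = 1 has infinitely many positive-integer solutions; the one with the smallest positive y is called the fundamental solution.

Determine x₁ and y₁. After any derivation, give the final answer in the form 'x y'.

39 4

√95 → a₀=9, period (1,2,1,18); ℓ=4 even so k=3
k=0  a_k=9  p_k/q_k = 9/1
k=1  a_k=1  p_k/q_k = 10/1
k=2  a_k=2  p_k/q_k = 29/3
k=3  a_k=1  p_k/q_k = 39/4
→ (39, 4).  Check: 39²=1521, 95·4²=1520, difference 1.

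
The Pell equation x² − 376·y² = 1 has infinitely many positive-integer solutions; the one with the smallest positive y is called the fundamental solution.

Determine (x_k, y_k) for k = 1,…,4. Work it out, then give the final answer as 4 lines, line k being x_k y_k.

2143295 110532
9187426914049 473805365880
39382732335491159615 2031009343327438668
168817626601983862467148801 8706104341013491514496240

d=376: √d = [19; 2,1,1,3,1,…,1,2,38] (ℓ=16, even), read p_15/q_15
k=0  a_k=19  p_k/q_k = 19/1
…
k=9  a_k=2  p_k/q_k = 28834/1487
k=10  a_k=2  p_k/q_k = 70621/3642
…
k=12  a_k=3  p_k/q_k = 368986/19029
k=13  a_k=1  p_k/q_k = 468441/24158
k=14  a_k=1  p_k/q_k = 837427/43187
k=15  a_k=2  p_k/q_k = 2143295/110532
→ (2143295, 110532).  Check: 2143295²=4593713457025, 376·110532²=4593713457024, difference 1.
k=2:  x_2 = 2143295·2143295+376·110532·110532 = 9187426914049,  y_2 = 2143295·110532+110532·2143295 = 473805365880
k=3:  x_3 = 2143295·9187426914049+376·110532·473805365880 = 39382732335491159615,  y_3 = 2143295·473805365880+110532·9187426914049 = 2031009343327438668
k=4:  x_4 = 2143295·39382732335491159615+376·110532·2031009343327438668 = 168817626601983862467148801,  y_4 = 2143295·2031009343327438668+110532·39382732335491159615 = 8706104341013491514496240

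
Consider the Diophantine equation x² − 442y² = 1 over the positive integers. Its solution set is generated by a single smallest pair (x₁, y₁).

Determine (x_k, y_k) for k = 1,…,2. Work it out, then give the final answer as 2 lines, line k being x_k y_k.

883 42
1559377 74172

√442 → a₀=21, period (42); ℓ=1 odd so k=1
k=0  a_k=21  p_k/q_k = 21/1
k=1  a_k=42  p_k/q_k = 883/42
(x₁, y₁) = (883, 42);  883² − 442·42² = 1 ✓
k=2:  x_2 = 883·883+442·42·42 = 1559377,  y_2 = 883·42+42·883 = 74172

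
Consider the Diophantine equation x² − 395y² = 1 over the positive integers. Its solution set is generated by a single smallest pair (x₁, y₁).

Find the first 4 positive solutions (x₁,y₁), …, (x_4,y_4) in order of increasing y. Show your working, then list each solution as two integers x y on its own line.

159 8
50561 2544
16078239 808984
5112829441 257254368

d=395: √d = [19; 1,6,1,38] (ℓ=4, even), read p_3/q_3
a_0=19:  p_0=19·1+0=19,  q_0=19·0+1=1
…
a_2=6:  p_2=6·20+19=139,  q_2=6·1+1=7
a_3=1:  p_3=1·139+20=159,  q_3=1·7+1=8
(x₁, y₁) = (159, 8);  159² − 395·8² = 1 ✓
k=2:  x_2 = 159·159+395·8·8 = 50561,  y_2 = 159·8+8·159 = 2544
k=3:  x_3 = 159·50561+395·8·2544 = 16078239,  y_3 = 159·2544+8·50561 = 808984
k=4:  x_4 = 159·16078239+395·8·808984 = 5112829441,  y_4 = 159·808984+8·16078239 = 257254368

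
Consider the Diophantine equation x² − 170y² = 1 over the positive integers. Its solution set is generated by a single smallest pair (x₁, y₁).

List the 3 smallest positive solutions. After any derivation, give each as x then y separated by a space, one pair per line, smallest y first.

339 26
229841 17628
155831859 11951758

d=170: √d = [13; 26] (ℓ=1, odd), read p_1/q_1
a_0=13:  p_0=13·1+0=13,  q_0=13·0+1=1
a_1=26:  p_1=26·13+1=339,  q_1=26·1+0=26
(x₁, y₁) = (339, 26);  339² − 170·26² = 1 ✓
k=2:  x_2 = 339·339+170·26·26 = 229841,  y_2 = 339·26+26·339 = 17628
k=3:  x_3 = 339·229841+170·26·17628 = 155831859,  y_3 = 339·17628+26·229841 = 11951758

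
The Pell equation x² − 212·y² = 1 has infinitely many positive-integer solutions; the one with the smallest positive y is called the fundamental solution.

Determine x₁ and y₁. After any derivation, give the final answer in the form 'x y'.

√212 → a₀=14, period (1,1,3,1,1,…,1,1,28); ℓ=14 even so k=13
i=0: a=14 ⇒ p=14, q=1
…
i=2: a=1 ⇒ p=29, q=2
i=3: a=3 ⇒ p=102, q=7
i=4: a=1 ⇒ p=131, q=9
i=5: a=1 ⇒ p=233, q=16
…
i=7: a=6 ⇒ p=2417, q=166
…
i=9: a=1 ⇒ p=5198, q=357
i=10: a=1 ⇒ p=7979, q=548
i=11: a=3 ⇒ p=29135, q=2001
i=12: a=1 ⇒ p=37114, q=2549
i=13: a=1 ⇒ p=66249, q=4550
→ (66249, 4550).  Check: 66249²=4388930001, 212·4550²=4388930000, difference 1.

66249 4550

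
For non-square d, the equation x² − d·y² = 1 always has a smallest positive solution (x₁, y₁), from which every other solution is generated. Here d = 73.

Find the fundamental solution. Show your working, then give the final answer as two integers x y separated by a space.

√73 = [8; 1,1,5,5,1,1,16, …], period ℓ=7 (odd) → k=13
step 0: (8, 1)  from 8·(1,0) + (0,1)
…
step 2: (17, 2)  from 1·(9,1) + (8,1)
step 3: (94, 11)  from 5·(17,2) + (9,1)
step 4: (487, 57)  from 5·(94,11) + (17,2)
step 5: (581, 68)  from 1·(487,57) + (94,11)
step 6: (1068, 125)  from 1·(581,68) + (487,57)
step 7: (17669, 2068)  from 16·(1068,125) + (581,68)
step 8: (18737, 2193)  from 1·(17669,2068) + (1068,125)
step 9: (36406, 4261)  from 1·(18737,2193) + (17669,2068)
step 10: (200767, 23498)  from 5·(36406,4261) + (18737,2193)
step 11: (1040241, 121751)  from 5·(200767,23498) + (36406,4261)
step 12: (1241008, 145249)  from 1·(1040241,121751) + (200767,23498)
step 13: (2281249, 267000)  from 1·(1241008,145249) + (1040241,121751)
→ (2281249, 267000).  Check: 2281249²=5204097000001, 73·267000²=5204097000000, difference 1.

2281249 267000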